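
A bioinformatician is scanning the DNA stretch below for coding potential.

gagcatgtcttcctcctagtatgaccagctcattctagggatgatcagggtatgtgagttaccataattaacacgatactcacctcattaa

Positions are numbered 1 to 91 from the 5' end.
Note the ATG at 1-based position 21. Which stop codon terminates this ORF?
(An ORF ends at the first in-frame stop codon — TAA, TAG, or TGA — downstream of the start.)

TAG

Codons from position 21: ATG (21–23), ACC (24–26), AGC (27–29), TCA (30–32), TTC (33–35), TAG (36–38).
The first in-frame stop codon is TAG.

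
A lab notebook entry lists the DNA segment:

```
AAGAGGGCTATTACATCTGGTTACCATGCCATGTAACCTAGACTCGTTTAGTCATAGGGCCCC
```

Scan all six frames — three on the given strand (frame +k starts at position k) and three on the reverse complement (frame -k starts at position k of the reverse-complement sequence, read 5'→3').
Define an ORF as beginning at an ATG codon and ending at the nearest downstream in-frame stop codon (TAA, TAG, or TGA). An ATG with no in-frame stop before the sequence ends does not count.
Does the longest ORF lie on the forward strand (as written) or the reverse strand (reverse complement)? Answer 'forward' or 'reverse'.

reverse

Reverse complement (5'→3'): GGGGCCCTATGACTAAACGAGTCTAGGTTACATGGCATGGTAACCAGATGTAATAGCCCTCTT
Frame +1: AAG AGG GCT ATT ACA TCT GGT TAC CAT GCC ATG TAA CCT AGA CTC GTT TAG TCA TAG GGC CCC — ATG at 31, stop TAA at 34 → 6 nt.
Frame +2: AGA GGG CTA TTA CAT CTG GTT ACC ATG CCA TGT AAC CTA GAC TCG TTT AGT CAT AGG GCC — no ATG→stop ORF.
Frame +3: GAG GGC TAT TAC ATC TGG TTA CCA TGC CAT GTA ACC TAG ACT CGT TTA GTC ATA GGG CCC — no ATG→stop ORF.
Frame -1: GGG GCC CTA TGA CTA AAC GAG TCT AGG TTA CAT GGC ATG GTA ACC AGA TGT AAT AGC CCT CTT — no ATG→stop ORF.
Frame -2: GGG CCC TAT GAC TAA ACG AGT CTA GGT TAC ATG GCA TGG TAA CCA GAT GTA ATA GCC CTC — ATG at 32, stop TAA at 41 → 12 nt.
Frame -3: GGC CCT ATG ACT AAA CGA GTC TAG GTT ACA TGG CAT GGT AAC CAG ATG TAA TAG CCC TCT — ATG at 9, stop TAG at 24 → 18 nt; ATG at 48, stop TAA at 51 → 6 nt.
Forward-strand max 6 nt; reverse-strand max 18 nt. The reverse strand has the longer ORF.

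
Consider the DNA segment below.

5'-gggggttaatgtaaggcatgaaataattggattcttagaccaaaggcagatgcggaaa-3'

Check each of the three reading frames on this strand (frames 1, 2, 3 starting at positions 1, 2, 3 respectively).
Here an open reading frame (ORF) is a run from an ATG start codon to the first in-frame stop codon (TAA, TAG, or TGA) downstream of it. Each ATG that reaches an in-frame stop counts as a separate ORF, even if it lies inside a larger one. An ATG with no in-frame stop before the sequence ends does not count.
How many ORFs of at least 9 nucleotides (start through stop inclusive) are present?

Frame 1: GGG GGT TAA TGT AAG GCA TGA AAT AAT TGG ATT CTT AGA CCA AAG GCA GAT GCG GAA — no ATG→stop ORF.
Frame 2: GGG GTT AAT GTA AGG CAT GAA ATA ATT GGA TTC TTA GAC CAA AGG CAG ATG CGG AAA — no ATG→stop ORF.
Frame 3: GGG TTA ATG TAA GGC ATG AAA TAA TTG GAT TCT TAG ACC AAA GGC AGA TGC GGA — ATG at 9, stop TAA at 12 → 6 nt; ATG at 18, stop TAA at 24 → 9 nt.
ORFs ≥ 9 nucleotides: frame 3 18–26 (9 nucleotides). Count = 1.

1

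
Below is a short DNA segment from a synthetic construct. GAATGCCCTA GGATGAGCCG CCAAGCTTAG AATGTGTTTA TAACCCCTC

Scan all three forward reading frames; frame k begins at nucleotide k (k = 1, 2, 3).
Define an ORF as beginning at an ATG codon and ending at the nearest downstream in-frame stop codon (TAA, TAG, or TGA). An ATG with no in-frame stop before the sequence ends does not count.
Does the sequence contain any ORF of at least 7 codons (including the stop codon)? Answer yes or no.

Frame 1: GAA TGC CCT AGG ATG AGC CGC CAA GCT TAG AAT GTG TTT ATA ACC CCT — ATG at 13, stop TAG at 28 → 18 nt.
Frame 2: AAT GCC CTA GGA TGA GCC GCC AAG CTT AGA ATG TGT TTA TAA CCC CTC — ATG at 32, stop TAA at 41 → 12 nt.
Frame 3: ATG CCC TAG GAT GAG CCG CCA AGC TTA GAA TGT GTT TAT AAC CCC — ATG at 3, stop TAG at 9 → 9 nt.
Largest ORF found is 6 codons < 7, so no.

no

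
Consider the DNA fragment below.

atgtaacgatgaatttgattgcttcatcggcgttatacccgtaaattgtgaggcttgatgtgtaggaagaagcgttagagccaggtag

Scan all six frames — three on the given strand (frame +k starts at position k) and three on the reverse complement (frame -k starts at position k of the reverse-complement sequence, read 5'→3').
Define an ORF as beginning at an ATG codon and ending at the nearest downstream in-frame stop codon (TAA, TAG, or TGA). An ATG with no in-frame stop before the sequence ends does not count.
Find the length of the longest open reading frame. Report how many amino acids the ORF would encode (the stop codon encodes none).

11

Reverse complement (5'→3'): CTACCTGGCTCTAACGCTTCTTCCTACACATCAAGCCTCACAATTTACGGGTATAACGCCGATGAAGCAATCAAATTCATCGTTACAT
Frame +1: ATG TAA CGA TGA ATT TGA TTG CTT CAT CGG CGT TAT ACC CGT AAA TTG TGA GGC TTG ATG TGT AGG AAG AAG CGT TAG AGC CAG GTA — ATG at 1, stop TAA at 4 → 6 nt; ATG at 58, stop TAG at 76 → 21 nt.
Frame +2: TGT AAC GAT GAA TTT GAT TGC TTC ATC GGC GTT ATA CCC GTA AAT TGT GAG GCT TGA TGT GTA GGA AGA AGC GTT AGA GCC AGG TAG — no ATG→stop ORF.
Frame +3: GTA ACG ATG AAT TTG ATT GCT TCA TCG GCG TTA TAC CCG TAA ATT GTG AGG CTT GAT GTG TAG GAA GAA GCG TTA GAG CCA GGT — ATG at 9, stop TAA at 42 → 36 nt.
Frame -1: CTA CCT GGC TCT AAC GCT TCT TCC TAC ACA TCA AGC CTC ACA ATT TAC GGG TAT AAC GCC GAT GAA GCA ATC AAA TTC ATC GTT ACA — no ATG→stop ORF.
Frame -2: TAC CTG GCT CTA ACG CTT CTT CCT ACA CAT CAA GCC TCA CAA TTT ACG GGT ATA ACG CCG ATG AAG CAA TCA AAT TCA TCG TTA CAT — no ATG→stop ORF.
Frame -3: ACC TGG CTC TAA CGC TTC TTC CTA CAC ATC AAG CCT CAC AAT TTA CGG GTA TAA CGC CGA TGA AGC AAT CAA ATT CAT CGT TAC — no ATG→stop ORF.
Longest: frame +3, positions 9–44, 36 nt = 12 codons = 11 aa. → 11 amino acids.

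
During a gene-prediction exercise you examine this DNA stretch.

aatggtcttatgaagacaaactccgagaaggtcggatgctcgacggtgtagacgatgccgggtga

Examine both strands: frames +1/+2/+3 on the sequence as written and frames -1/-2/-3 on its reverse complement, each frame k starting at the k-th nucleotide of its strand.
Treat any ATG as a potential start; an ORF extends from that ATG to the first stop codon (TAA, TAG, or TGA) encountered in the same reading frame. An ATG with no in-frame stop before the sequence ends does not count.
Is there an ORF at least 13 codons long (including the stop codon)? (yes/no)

Reverse complement (5'→3'): TCACCCGGCATCGTCTACACCGTCGAGCATCCGACCTTCTCGGAGTTTGTCTTCATAAGACCATT
Frame +1: AAT GGT CTT ATG AAG ACA AAC TCC GAG AAG GTC GGA TGC TCG ACG GTG TAG ACG ATG CCG GGT — ATG at 10, stop TAG at 49 → 42 nt.
Frame +2: ATG GTC TTA TGA AGA CAA ACT CCG AGA AGG TCG GAT GCT CGA CGG TGT AGA CGA TGC CGG GTG — ATG at 2, stop TGA at 11 → 12 nt.
Frame +3: TGG TCT TAT GAA GAC AAA CTC CGA GAA GGT CGG ATG CTC GAC GGT GTA GAC GAT GCC GGG TGA — ATG at 36, stop TGA at 63 → 30 nt.
Frame -1: TCA CCC GGC ATC GTC TAC ACC GTC GAG CAT CCG ACC TTC TCG GAG TTT GTC TTC ATA AGA CCA — no ATG→stop ORF.
Frame -2: CAC CCG GCA TCG TCT ACA CCG TCG AGC ATC CGA CCT TCT CGG AGT TTG TCT TCA TAA GAC CAT — no ATG→stop ORF.
Frame -3: ACC CGG CAT CGT CTA CAC CGT CGA GCA TCC GAC CTT CTC GGA GTT TGT CTT CAT AAG ACC ATT — no ATG→stop ORF.
Frame +1 has an ORF of 14 codons (positions 10–51) ≥ 13, so yes.

yes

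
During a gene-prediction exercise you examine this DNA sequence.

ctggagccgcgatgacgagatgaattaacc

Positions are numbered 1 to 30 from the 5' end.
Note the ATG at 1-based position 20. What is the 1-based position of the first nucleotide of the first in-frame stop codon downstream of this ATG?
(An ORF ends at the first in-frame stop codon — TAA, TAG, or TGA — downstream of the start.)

26

Codons from position 20: ATG (20–22), AAT (23–25), TAA (26–28).
TAA is a stop codon; it begins at position 26.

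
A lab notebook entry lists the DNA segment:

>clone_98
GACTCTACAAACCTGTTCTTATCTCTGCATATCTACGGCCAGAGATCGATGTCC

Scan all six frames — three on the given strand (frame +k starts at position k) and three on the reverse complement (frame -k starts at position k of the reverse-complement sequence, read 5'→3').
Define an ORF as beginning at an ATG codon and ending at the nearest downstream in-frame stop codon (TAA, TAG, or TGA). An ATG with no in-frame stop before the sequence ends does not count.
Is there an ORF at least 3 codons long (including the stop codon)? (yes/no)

Reverse complement (5'→3'): GGACATCGATCTCTGGCCGTAGATATGCAGAGATAAGAACAGGTTTGTAGAGTC
Frame +1: GAC TCT ACA AAC CTG TTC TTA TCT CTG CAT ATC TAC GGC CAG AGA TCG ATG TCC — no ATG→stop ORF.
Frame +2: ACT CTA CAA ACC TGT TCT TAT CTC TGC ATA TCT ACG GCC AGA GAT CGA TGT — no ATG→stop ORF.
Frame +3: CTC TAC AAA CCT GTT CTT ATC TCT GCA TAT CTA CGG CCA GAG ATC GAT GTC — no ATG→stop ORF.
Frame -1: GGA CAT CGA TCT CTG GCC GTA GAT ATG CAG AGA TAA GAA CAG GTT TGT AGA GTC — ATG at 25, stop TAA at 34 → 12 nt.
Frame -2: GAC ATC GAT CTC TGG CCG TAG ATA TGC AGA GAT AAG AAC AGG TTT GTA GAG — no ATG→stop ORF.
Frame -3: ACA TCG ATC TCT GGC CGT AGA TAT GCA GAG ATA AGA ACA GGT TTG TAG AGT — no ATG→stop ORF.
Frame -1 has an ORF of 4 codons (positions 25–36) ≥ 3, so yes.

yes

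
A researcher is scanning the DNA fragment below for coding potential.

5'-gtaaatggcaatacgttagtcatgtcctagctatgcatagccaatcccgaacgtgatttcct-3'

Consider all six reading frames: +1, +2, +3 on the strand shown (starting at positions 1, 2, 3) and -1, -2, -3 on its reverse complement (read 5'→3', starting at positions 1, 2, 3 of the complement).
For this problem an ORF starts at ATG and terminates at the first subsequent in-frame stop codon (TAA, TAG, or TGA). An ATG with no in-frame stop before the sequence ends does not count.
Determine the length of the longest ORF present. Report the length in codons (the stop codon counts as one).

Reverse complement (5'→3'): AGGAAATCACGTTCGGGATTGGCTATGCATAGCTAGGACATGACTAACGTATTGCCATTTAC
Frame +1: GTA AAT GGC AAT ACG TTA GTC ATG TCC TAG CTA TGC ATA GCC AAT CCC GAA CGT GAT TTC — ATG at 22, stop TAG at 28 → 9 nt.
Frame +2: TAA ATG GCA ATA CGT TAG TCA TGT CCT AGC TAT GCA TAG CCA ATC CCG AAC GTG ATT TCC — ATG at 5, stop TAG at 17 → 15 nt.
Frame +3: AAA TGG CAA TAC GTT AGT CAT GTC CTA GCT ATG CAT AGC CAA TCC CGA ACG TGA TTT CCT — ATG at 33, stop TGA at 54 → 24 nt.
Frame -1: AGG AAA TCA CGT TCG GGA TTG GCT ATG CAT AGC TAG GAC ATG ACT AAC GTA TTG CCA TTT — ATG at 25, stop TAG at 34 → 12 nt.
Frame -2: GGA AAT CAC GTT CGG GAT TGG CTA TGC ATA GCT AGG ACA TGA CTA ACG TAT TGC CAT TTA — no ATG→stop ORF.
Frame -3: GAA ATC ACG TTC GGG ATT GGC TAT GCA TAG CTA GGA CAT GAC TAA CGT ATT GCC ATT TAC — no ATG→stop ORF.
Longest: frame +3, positions 33–56, 24 nt = 8 codons = 7 aa. → 8 codons.

8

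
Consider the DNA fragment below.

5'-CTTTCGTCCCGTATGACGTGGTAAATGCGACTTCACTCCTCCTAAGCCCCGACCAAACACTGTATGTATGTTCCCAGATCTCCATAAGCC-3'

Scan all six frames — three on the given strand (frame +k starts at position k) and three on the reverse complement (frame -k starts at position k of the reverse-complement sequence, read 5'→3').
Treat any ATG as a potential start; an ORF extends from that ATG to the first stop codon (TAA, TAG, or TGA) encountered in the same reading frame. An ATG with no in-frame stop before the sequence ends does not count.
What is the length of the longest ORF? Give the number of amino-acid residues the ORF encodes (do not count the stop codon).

Reverse complement (5'→3'): GGCTTATGGAGATCTGGGAACATACATACAGTGTTTGGTCGGGGCTTAGGAGGAGTGAAGTCGCATTTACCACGTCATACGGGACGAAAG
Frame +1: CTT TCG TCC CGT ATG ACG TGG TAA ATG CGA CTT CAC TCC TCC TAA GCC CCG ACC AAA CAC TGT ATG TAT GTT CCC AGA TCT CCA TAA GCC — ATG at 13, stop TAA at 22 → 12 nt; ATG at 25, stop TAA at 43 → 21 nt; ATG at 64, stop TAA at 85 → 24 nt.
Frame +2: TTT CGT CCC GTA TGA CGT GGT AAA TGC GAC TTC ACT CCT CCT AAG CCC CGA CCA AAC ACT GTA TGT ATG TTC CCA GAT CTC CAT AAG — no ATG→stop ORF.
Frame +3: TTC GTC CCG TAT GAC GTG GTA AAT GCG ACT TCA CTC CTC CTA AGC CCC GAC CAA ACA CTG TAT GTA TGT TCC CAG ATC TCC ATA AGC — no ATG→stop ORF.
Frame -1: GGC TTA TGG AGA TCT GGG AAC ATA CAT ACA GTG TTT GGT CGG GGC TTA GGA GGA GTG AAG TCG CAT TTA CCA CGT CAT ACG GGA CGA AAG — no ATG→stop ORF.
Frame -2: GCT TAT GGA GAT CTG GGA ACA TAC ATA CAG TGT TTG GTC GGG GCT TAG GAG GAG TGA AGT CGC ATT TAC CAC GTC ATA CGG GAC GAA — no ATG→stop ORF.
Frame -3: CTT ATG GAG ATC TGG GAA CAT ACA TAC AGT GTT TGG TCG GGG CTT AGG AGG AGT GAA GTC GCA TTT ACC ACG TCA TAC GGG ACG AAA — no ATG→stop ORF.
Longest: frame +1, positions 64–87, 24 nt = 8 codons = 7 aa. → 7 amino acids.

7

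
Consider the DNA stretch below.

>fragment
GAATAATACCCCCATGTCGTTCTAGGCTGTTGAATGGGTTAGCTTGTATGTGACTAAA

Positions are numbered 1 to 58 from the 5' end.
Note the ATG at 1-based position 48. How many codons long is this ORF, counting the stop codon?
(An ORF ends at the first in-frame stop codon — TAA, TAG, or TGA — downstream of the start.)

Codons from position 48: ATG (48–50), TGA (51–53).
TGA is the first in-frame stop; that's 2 codons including the stop.

2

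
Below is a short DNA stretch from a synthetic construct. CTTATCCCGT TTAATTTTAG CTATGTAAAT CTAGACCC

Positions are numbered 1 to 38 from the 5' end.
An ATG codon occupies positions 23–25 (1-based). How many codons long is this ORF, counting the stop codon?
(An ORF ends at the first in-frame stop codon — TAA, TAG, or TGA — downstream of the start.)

Codons from position 23: ATG (23–25), TAA (26–28).
TAA is the first in-frame stop; that's 2 codons including the stop.

2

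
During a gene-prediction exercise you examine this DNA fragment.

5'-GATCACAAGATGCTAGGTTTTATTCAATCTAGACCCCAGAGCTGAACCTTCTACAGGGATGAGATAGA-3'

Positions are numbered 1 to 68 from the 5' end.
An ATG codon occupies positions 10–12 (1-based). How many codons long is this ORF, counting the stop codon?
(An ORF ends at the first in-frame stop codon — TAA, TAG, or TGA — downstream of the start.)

12

Codons from position 10: ATG (10–12), CTA (13–15), GGT (16–18), TTT (19–21), ATT (22–24), CAA (25–27), TCT (28–30), AGA (31–33), CCC (34–36), CAG (37–39), AGC (40–42), TGA (43–45).
TGA is the first in-frame stop; that's 12 codons including the stop.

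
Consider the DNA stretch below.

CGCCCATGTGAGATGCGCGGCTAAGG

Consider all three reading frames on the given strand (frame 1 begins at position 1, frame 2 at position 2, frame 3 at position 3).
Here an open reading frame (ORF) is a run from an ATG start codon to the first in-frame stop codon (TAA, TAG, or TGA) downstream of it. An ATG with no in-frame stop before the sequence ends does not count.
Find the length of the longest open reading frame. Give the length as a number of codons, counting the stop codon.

4

Frame 1: CGC CCA TGT GAG ATG CGC GGC TAA — ATG at 13, stop TAA at 22 → 12 nt.
Frame 2: GCC CAT GTG AGA TGC GCG GCT AAG — no ATG→stop ORF.
Frame 3: CCC ATG TGA GAT GCG CGG CTA AGG — ATG at 6, stop TGA at 9 → 6 nt.
Longest: frame 1, positions 13–24, 12 nt = 4 codons = 3 aa. → 4 codons.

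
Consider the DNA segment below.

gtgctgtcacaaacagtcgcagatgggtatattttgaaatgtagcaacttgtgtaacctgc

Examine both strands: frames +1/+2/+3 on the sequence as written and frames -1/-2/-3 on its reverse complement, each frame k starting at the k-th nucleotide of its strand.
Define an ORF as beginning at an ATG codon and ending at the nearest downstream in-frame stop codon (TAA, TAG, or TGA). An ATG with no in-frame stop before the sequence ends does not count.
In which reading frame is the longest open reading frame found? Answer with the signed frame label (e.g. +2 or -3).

+2

Reverse complement (5'→3'): GCAGGTTACACAAGTTGCTACATTTCAAAATATACCCATCTGCGACTGTTTGTGACAGCAC
Frame +1: GTG CTG TCA CAA ACA GTC GCA GAT GGG TAT ATT TTG AAA TGT AGC AAC TTG TGT AAC CTG — no ATG→stop ORF.
Frame +2: TGC TGT CAC AAA CAG TCG CAG ATG GGT ATA TTT TGA AAT GTA GCA ACT TGT GTA ACC TGC — ATG at 23, stop TGA at 35 → 15 nt.
Frame +3: GCT GTC ACA AAC AGT CGC AGA TGG GTA TAT TTT GAA ATG TAG CAA CTT GTG TAA CCT — ATG at 39, stop TAG at 42 → 6 nt.
Frame -1: GCA GGT TAC ACA AGT TGC TAC ATT TCA AAA TAT ACC CAT CTG CGA CTG TTT GTG ACA GCA — no ATG→stop ORF.
Frame -2: CAG GTT ACA CAA GTT GCT ACA TTT CAA AAT ATA CCC ATC TGC GAC TGT TTG TGA CAG CAC — no ATG→stop ORF.
Frame -3: AGG TTA CAC AAG TTG CTA CAT TTC AAA ATA TAC CCA TCT GCG ACT GTT TGT GAC AGC — no ATG→stop ORF.
Longest ORF is 15 nt in frame +2 (positions 23–37).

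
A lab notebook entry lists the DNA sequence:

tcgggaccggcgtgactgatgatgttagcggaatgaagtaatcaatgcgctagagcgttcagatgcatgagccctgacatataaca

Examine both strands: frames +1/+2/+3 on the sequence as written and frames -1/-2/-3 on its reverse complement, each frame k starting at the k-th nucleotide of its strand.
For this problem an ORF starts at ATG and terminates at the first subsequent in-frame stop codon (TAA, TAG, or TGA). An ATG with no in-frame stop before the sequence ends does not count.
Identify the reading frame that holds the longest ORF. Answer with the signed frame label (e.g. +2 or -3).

Reverse complement (5'→3'): TGTTATATGTCAGGGCTCATGCATCTGAACGCTCTAGCGCATTGATTACTTCATTCCGCTAACATCATCAGTCACGCCGGTCCCGA
Frame +1: TCG GGA CCG GCG TGA CTG ATG ATG TTA GCG GAA TGA AGT AAT CAA TGC GCT AGA GCG TTC AGA TGC ATG AGC CCT GAC ATA TAA — ATG at 19, stop TGA at 34 → 18 nt; ATG at 22, stop TGA at 34 → 15 nt; ATG at 67, stop TAA at 82 → 18 nt.
Frame +2: CGG GAC CGG CGT GAC TGA TGA TGT TAG CGG AAT GAA GTA ATC AAT GCG CTA GAG CGT TCA GAT GCA TGA GCC CTG ACA TAT AAC — no ATG→stop ORF.
Frame +3: GGG ACC GGC GTG ACT GAT GAT GTT AGC GGA ATG AAG TAA TCA ATG CGC TAG AGC GTT CAG ATG CAT GAG CCC TGA CAT ATA ACA — ATG at 33, stop TAA at 39 → 9 nt; ATG at 45, stop TAG at 51 → 9 nt; ATG at 63, stop TGA at 75 → 15 nt.
Frame -1: TGT TAT ATG TCA GGG CTC ATG CAT CTG AAC GCT CTA GCG CAT TGA TTA CTT CAT TCC GCT AAC ATC ATC AGT CAC GCC GGT CCC — ATG at 7, stop TGA at 43 → 39 nt; ATG at 19, stop TGA at 43 → 27 nt.
Frame -2: GTT ATA TGT CAG GGC TCA TGC ATC TGA ACG CTC TAG CGC ATT GAT TAC TTC ATT CCG CTA ACA TCA TCA GTC ACG CCG GTC CCG — no ATG→stop ORF.
Frame -3: TTA TAT GTC AGG GCT CAT GCA TCT GAA CGC TCT AGC GCA TTG ATT ACT TCA TTC CGC TAA CAT CAT CAG TCA CGC CGG TCC CGA — no ATG→stop ORF.
Longest ORF is 39 nt in frame -1 (positions 7–45).

-1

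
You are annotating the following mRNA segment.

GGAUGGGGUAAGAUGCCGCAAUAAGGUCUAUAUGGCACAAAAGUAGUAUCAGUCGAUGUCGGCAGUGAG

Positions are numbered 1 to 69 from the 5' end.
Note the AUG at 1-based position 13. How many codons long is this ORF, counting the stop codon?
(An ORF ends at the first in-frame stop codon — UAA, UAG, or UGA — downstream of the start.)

Codons from position 13: AUG (13–15), CCG (16–18), CAA (19–21), UAA (22–24).
UAA is the first in-frame stop; that's 4 codons including the stop.

4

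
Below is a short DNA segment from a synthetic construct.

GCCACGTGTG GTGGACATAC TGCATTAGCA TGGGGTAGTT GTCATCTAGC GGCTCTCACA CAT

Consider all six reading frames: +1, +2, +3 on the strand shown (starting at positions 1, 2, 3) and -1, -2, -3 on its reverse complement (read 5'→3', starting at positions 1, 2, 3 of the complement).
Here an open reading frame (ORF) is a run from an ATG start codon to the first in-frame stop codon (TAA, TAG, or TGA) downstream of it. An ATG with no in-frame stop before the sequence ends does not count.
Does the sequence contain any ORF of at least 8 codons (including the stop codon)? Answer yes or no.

Reverse complement (5'→3'): ATGTGTGAGAGCCGCTAGATGACAACTACCCCATGCTAATGCAGTATGTCCACCACACGTGGC
Frame +1: GCC ACG TGT GGT GGA CAT ACT GCA TTA GCA TGG GGT AGT TGT CAT CTA GCG GCT CTC ACA CAT — no ATG→stop ORF.
Frame +2: CCA CGT GTG GTG GAC ATA CTG CAT TAG CAT GGG GTA GTT GTC ATC TAG CGG CTC TCA CAC — no ATG→stop ORF.
Frame +3: CAC GTG TGG TGG ACA TAC TGC ATT AGC ATG GGG TAG TTG TCA TCT AGC GGC TCT CAC ACA — ATG at 30, stop TAG at 36 → 9 nt.
Frame -1: ATG TGT GAG AGC CGC TAG ATG ACA ACT ACC CCA TGC TAA TGC AGT ATG TCC ACC ACA CGT GGC — ATG at 1, stop TAG at 16 → 18 nt; ATG at 19, stop TAA at 37 → 21 nt.
Frame -2: TGT GTG AGA GCC GCT AGA TGA CAA CTA CCC CAT GCT AAT GCA GTA TGT CCA CCA CAC GTG — no ATG→stop ORF.
Frame -3: GTG TGA GAG CCG CTA GAT GAC AAC TAC CCC ATG CTA ATG CAG TAT GTC CAC CAC ACG TGG — no ATG→stop ORF.
Largest ORF found is 7 codons < 8, so no.

no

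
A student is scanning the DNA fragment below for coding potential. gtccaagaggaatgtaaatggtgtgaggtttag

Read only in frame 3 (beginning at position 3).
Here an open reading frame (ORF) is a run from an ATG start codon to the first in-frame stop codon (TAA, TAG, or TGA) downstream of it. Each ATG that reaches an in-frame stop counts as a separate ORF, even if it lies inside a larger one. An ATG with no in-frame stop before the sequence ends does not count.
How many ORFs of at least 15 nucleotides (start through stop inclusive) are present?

Frame 3: CCA AGA GGA ATG TAA ATG GTG TGA GGT TTA — ATG at 12, stop TAA at 15 → 6 nt; ATG at 18, stop TGA at 24 → 9 nt.
No ORF reaches 15 nucleotides. Count = 0.

0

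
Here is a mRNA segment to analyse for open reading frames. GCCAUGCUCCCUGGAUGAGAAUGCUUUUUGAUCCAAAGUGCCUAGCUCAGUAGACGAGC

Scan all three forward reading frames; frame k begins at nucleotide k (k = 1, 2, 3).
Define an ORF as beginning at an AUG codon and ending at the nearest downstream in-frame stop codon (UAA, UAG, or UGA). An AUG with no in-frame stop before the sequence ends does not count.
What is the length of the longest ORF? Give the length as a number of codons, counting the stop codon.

Frame 1: GCC AUG CUC CCU GGA UGA GAA UGC UUU UUG AUC CAA AGU GCC UAG CUC AGU AGA CGA — AUG at 4, stop UGA at 16 → 15 nt.
Frame 2: CCA UGC UCC CUG GAU GAG AAU GCU UUU UGA UCC AAA GUG CCU AGC UCA GUA GAC GAG — no AUG→stop ORF.
Frame 3: CAU GCU CCC UGG AUG AGA AUG CUU UUU GAU CCA AAG UGC CUA GCU CAG UAG ACG AGC — AUG at 15, stop UAG at 51 → 39 nt; AUG at 21, stop UAG at 51 → 33 nt.
Longest: frame 3, positions 15–53, 39 nt = 13 codons = 12 aa. → 13 codons.

13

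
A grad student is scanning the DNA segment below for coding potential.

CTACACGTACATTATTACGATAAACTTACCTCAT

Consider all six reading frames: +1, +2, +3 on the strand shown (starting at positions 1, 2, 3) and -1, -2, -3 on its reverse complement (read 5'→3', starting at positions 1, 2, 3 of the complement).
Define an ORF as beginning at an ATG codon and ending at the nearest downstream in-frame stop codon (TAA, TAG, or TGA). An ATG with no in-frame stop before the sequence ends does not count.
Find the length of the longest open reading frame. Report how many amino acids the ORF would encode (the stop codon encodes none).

3

Reverse complement (5'→3'): ATGAGGTAAGTTTATCGTAATAATGTACGTGTAG
Frame +1: CTA CAC GTA CAT TAT TAC GAT AAA CTT ACC TCA — no ATG→stop ORF.
Frame +2: TAC ACG TAC ATT ATT ACG ATA AAC TTA CCT CAT — no ATG→stop ORF.
Frame +3: ACA CGT ACA TTA TTA CGA TAA ACT TAC CTC — no ATG→stop ORF.
Frame -1: ATG AGG TAA GTT TAT CGT AAT AAT GTA CGT GTA — ATG at 1, stop TAA at 7 → 9 nt.
Frame -2: TGA GGT AAG TTT ATC GTA ATA ATG TAC GTG TAG — ATG at 23, stop TAG at 32 → 12 nt.
Frame -3: GAG GTA AGT TTA TCG TAA TAA TGT ACG TGT — no ATG→stop ORF.
Longest: frame -2, positions 23–34, 12 nt = 4 codons = 3 aa. → 3 amino acids.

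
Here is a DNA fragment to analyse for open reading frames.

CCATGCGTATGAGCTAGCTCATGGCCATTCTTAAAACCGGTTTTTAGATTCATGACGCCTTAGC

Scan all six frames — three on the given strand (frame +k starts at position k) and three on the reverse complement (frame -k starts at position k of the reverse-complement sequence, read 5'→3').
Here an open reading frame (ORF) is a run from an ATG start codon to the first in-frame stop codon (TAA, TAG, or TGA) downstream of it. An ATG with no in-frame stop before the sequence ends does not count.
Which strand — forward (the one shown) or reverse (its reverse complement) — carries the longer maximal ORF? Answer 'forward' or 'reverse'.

Reverse complement (5'→3'): GCTAAGGCGTCATGAATCTAAAAACCGGTTTTAAGAATGGCCATGAGCTAGCTCATACGCATGG
Frame +1: CCA TGC GTA TGA GCT AGC TCA TGG CCA TTC TTA AAA CCG GTT TTT AGA TTC ATG ACG CCT TAG — ATG at 52, stop TAG at 61 → 12 nt.
Frame +2: CAT GCG TAT GAG CTA GCT CAT GGC CAT TCT TAA AAC CGG TTT TTA GAT TCA TGA CGC CTT AGC — no ATG→stop ORF.
Frame +3: ATG CGT ATG AGC TAG CTC ATG GCC ATT CTT AAA ACC GGT TTT TAG ATT CAT GAC GCC TTA — ATG at 3, stop TAG at 15 → 15 nt; ATG at 9, stop TAG at 15 → 9 nt; ATG at 21, stop TAG at 45 → 27 nt.
Frame -1: GCT AAG GCG TCA TGA ATC TAA AAA CCG GTT TTA AGA ATG GCC ATG AGC TAG CTC ATA CGC ATG — ATG at 37, stop TAG at 49 → 15 nt; ATG at 43, stop TAG at 49 → 9 nt.
Frame -2: CTA AGG CGT CAT GAA TCT AAA AAC CGG TTT TAA GAA TGG CCA TGA GCT AGC TCA TAC GCA TGG — no ATG→stop ORF.
Frame -3: TAA GGC GTC ATG AAT CTA AAA ACC GGT TTT AAG AAT GGC CAT GAG CTA GCT CAT ACG CAT — no ATG→stop ORF.
Forward-strand max 27 nt; reverse-strand max 15 nt. The forward strand has the longer ORF.

forward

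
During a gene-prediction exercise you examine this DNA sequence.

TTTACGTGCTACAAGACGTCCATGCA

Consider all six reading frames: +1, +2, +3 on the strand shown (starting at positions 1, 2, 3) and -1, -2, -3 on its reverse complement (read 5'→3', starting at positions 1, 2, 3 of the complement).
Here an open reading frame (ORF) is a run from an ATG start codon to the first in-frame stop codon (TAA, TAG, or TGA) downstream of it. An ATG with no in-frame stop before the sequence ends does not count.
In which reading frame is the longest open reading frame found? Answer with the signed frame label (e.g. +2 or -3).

-1

Reverse complement (5'→3'): TGCATGGACGTCTTGTAGCACGTAAA
Frame +1: TTT ACG TGC TAC AAG ACG TCC ATG — no ATG→stop ORF.
Frame +2: TTA CGT GCT ACA AGA CGT CCA TGC — no ATG→stop ORF.
Frame +3: TAC GTG CTA CAA GAC GTC CAT GCA — no ATG→stop ORF.
Frame -1: TGC ATG GAC GTC TTG TAG CAC GTA — ATG at 4, stop TAG at 16 → 15 nt.
Frame -2: GCA TGG ACG TCT TGT AGC ACG TAA — no ATG→stop ORF.
Frame -3: CAT GGA CGT CTT GTA GCA CGT AAA — no ATG→stop ORF.
Longest ORF is 15 nt in frame -1 (positions 4–18).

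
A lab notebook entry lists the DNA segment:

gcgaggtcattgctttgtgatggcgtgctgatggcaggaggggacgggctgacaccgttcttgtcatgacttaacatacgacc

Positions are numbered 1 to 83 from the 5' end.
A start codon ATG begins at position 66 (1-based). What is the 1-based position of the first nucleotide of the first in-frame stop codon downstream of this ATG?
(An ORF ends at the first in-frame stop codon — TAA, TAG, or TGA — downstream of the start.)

Codons from position 66: ATG (66–68), ACT (69–71), TAA (72–74).
TAA is a stop codon; it begins at position 72.

72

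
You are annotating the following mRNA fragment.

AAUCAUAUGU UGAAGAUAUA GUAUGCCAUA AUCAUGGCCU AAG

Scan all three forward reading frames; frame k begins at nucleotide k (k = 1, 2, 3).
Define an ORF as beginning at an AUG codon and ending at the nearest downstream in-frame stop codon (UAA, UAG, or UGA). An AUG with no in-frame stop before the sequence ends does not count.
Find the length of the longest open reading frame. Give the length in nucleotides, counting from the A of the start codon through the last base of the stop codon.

Frame 1: AAU CAU AUG UUG AAG AUA UAG UAU GCC AUA AUC AUG GCC UAA — AUG at 7, stop UAG at 19 → 15 nt; AUG at 34, stop UAA at 40 → 9 nt.
Frame 2: AUC AUA UGU UGA AGA UAU AGU AUG CCA UAA UCA UGG CCU AAG — AUG at 23, stop UAA at 29 → 9 nt.
Frame 3: UCA UAU GUU GAA GAU AUA GUA UGC CAU AAU CAU GGC CUA — no AUG→stop ORF.
Longest: frame 1, positions 7–21, 15 nt = 5 codons = 4 aa. → 15 nucleotides.

15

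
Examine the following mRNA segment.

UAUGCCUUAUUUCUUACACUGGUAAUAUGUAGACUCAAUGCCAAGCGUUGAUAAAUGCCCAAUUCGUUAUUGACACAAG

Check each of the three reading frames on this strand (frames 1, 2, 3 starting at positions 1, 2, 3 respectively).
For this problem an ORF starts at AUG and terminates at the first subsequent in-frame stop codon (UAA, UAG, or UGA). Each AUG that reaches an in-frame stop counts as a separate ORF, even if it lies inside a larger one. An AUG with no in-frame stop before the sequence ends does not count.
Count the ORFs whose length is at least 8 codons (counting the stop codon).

Frame 1: UAU GCC UUA UUU CUU ACA CUG GUA AUA UGU AGA CUC AAU GCC AAG CGU UGA UAA AUG CCC AAU UCG UUA UUG ACA CAA — no AUG→stop ORF.
Frame 2: AUG CCU UAU UUC UUA CAC UGG UAA UAU GUA GAC UCA AUG CCA AGC GUU GAU AAA UGC CCA AUU CGU UAU UGA CAC AAG — AUG at 2, stop UAA at 23 → 24 nt; AUG at 38, stop UGA at 71 → 36 nt.
Frame 3: UGC CUU AUU UCU UAC ACU GGU AAU AUG UAG ACU CAA UGC CAA GCG UUG AUA AAU GCC CAA UUC GUU AUU GAC ACA — AUG at 27, stop UAG at 30 → 6 nt.
ORFs ≥ 8 codons: frame 2 2–25 (8 codons), frame 2 38–73 (12 codons). Count = 2.

2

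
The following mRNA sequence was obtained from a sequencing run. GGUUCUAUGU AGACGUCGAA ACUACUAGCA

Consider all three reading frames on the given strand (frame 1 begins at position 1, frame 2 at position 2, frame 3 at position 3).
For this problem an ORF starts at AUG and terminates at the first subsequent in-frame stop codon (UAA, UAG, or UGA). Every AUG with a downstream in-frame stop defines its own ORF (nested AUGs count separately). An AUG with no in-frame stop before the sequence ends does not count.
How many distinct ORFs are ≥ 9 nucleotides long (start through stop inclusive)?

Frame 1: GGU UCU AUG UAG ACG UCG AAA CUA CUA GCA — AUG at 7, stop UAG at 10 → 6 nt.
Frame 2: GUU CUA UGU AGA CGU CGA AAC UAC UAG — no AUG→stop ORF.
Frame 3: UUC UAU GUA GAC GUC GAA ACU ACU AGC — no AUG→stop ORF.
No ORF reaches 9 nucleotides. Count = 0.

0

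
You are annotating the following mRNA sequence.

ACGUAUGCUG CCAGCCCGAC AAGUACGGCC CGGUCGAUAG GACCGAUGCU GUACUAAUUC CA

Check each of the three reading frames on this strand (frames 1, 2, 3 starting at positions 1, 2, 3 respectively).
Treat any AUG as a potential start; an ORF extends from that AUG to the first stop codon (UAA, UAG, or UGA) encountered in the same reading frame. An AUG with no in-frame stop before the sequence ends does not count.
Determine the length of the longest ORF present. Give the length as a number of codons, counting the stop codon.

Frame 1: ACG UAU GCU GCC AGC CCG ACA AGU ACG GCC CGG UCG AUA GGA CCG AUG CUG UAC UAA UUC — AUG at 46, stop UAA at 55 → 12 nt.
Frame 2: CGU AUG CUG CCA GCC CGA CAA GUA CGG CCC GGU CGA UAG GAC CGA UGC UGU ACU AAU UCC — AUG at 5, stop UAG at 38 → 36 nt.
Frame 3: GUA UGC UGC CAG CCC GAC AAG UAC GGC CCG GUC GAU AGG ACC GAU GCU GUA CUA AUU CCA — no AUG→stop ORF.
Longest: frame 2, positions 5–40, 36 nt = 12 codons = 11 aa. → 12 codons.

12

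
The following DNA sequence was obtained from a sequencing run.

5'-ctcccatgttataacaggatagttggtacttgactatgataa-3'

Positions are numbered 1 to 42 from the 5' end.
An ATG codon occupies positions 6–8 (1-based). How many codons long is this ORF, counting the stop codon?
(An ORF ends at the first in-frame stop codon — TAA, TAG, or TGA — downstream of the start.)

Codons from position 6: ATG (6–8), TTA (9–11), TAA (12–14).
TAA is the first in-frame stop; that's 3 codons including the stop.

3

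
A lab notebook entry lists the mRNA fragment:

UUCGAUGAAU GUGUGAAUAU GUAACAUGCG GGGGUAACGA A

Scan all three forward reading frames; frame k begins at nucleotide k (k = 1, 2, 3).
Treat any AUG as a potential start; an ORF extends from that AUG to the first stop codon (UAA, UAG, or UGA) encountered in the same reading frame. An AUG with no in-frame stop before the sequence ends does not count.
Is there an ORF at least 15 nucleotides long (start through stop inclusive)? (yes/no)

Frame 1: UUC GAU GAA UGU GUG AAU AUG UAA CAU GCG GGG GUA ACG — AUG at 19, stop UAA at 22 → 6 nt.
Frame 2: UCG AUG AAU GUG UGA AUA UGU AAC AUG CGG GGG UAA CGA — AUG at 5, stop UGA at 14 → 12 nt; AUG at 26, stop UAA at 35 → 12 nt.
Frame 3: CGA UGA AUG UGU GAA UAU GUA ACA UGC GGG GGU AAC GAA — no AUG→stop ORF.
Largest ORF found is 12 nucleotides < 15, so no.

no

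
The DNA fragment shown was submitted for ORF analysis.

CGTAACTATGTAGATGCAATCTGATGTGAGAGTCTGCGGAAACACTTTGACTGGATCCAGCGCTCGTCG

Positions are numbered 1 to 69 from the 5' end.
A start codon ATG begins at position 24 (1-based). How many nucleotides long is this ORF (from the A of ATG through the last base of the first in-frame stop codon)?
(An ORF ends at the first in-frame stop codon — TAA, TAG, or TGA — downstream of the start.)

Codons from position 24: ATG (24–26), TGA (27–29).
TGA is the first in-frame stop; ORF spans 24–29, 6 nucleotides.

6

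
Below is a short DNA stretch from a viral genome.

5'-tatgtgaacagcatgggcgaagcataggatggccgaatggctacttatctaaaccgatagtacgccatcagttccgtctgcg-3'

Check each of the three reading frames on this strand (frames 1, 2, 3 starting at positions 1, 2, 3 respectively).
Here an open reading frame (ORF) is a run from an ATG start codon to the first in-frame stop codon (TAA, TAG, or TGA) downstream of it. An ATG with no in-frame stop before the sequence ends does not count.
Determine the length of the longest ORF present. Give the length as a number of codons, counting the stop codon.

8

Frame 1: TAT GTG AAC AGC ATG GGC GAA GCA TAG GAT GGC CGA ATG GCT ACT TAT CTA AAC CGA TAG TAC GCC ATC AGT TCC GTC TGC — ATG at 13, stop TAG at 25 → 15 nt; ATG at 37, stop TAG at 58 → 24 nt.
Frame 2: ATG TGA ACA GCA TGG GCG AAG CAT AGG ATG GCC GAA TGG CTA CTT ATC TAA ACC GAT AGT ACG CCA TCA GTT CCG TCT GCG — ATG at 2, stop TGA at 5 → 6 nt; ATG at 29, stop TAA at 50 → 24 nt.
Frame 3: TGT GAA CAG CAT GGG CGA AGC ATA GGA TGG CCG AAT GGC TAC TTA TCT AAA CCG ATA GTA CGC CAT CAG TTC CGT CTG — no ATG→stop ORF.
Longest: frame 1, positions 37–60, 24 nt = 8 codons = 7 aa. → 8 codons.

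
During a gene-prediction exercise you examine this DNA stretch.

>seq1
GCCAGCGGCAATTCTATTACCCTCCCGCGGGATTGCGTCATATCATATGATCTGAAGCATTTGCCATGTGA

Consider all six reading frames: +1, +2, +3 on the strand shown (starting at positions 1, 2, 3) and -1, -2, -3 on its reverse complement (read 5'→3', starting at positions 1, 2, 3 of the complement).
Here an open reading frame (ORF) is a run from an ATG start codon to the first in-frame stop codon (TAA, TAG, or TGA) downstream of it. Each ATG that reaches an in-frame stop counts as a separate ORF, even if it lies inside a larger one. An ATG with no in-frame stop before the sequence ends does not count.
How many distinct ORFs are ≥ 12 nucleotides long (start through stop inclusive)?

2

Reverse complement (5'→3'): TCACATGGCAAATGCTTCAGATCATATGATATGACGCAATCCCGCGGGAGGGTAATAGAATTGCCGCTGGC
Frame +1: GCC AGC GGC AAT TCT ATT ACC CTC CCG CGG GAT TGC GTC ATA TCA TAT GAT CTG AAG CAT TTG CCA TGT — no ATG→stop ORF.
Frame +2: CCA GCG GCA ATT CTA TTA CCC TCC CGC GGG ATT GCG TCA TAT CAT ATG ATC TGA AGC ATT TGC CAT GTG — ATG at 47, stop TGA at 53 → 9 nt.
Frame +3: CAG CGG CAA TTC TAT TAC CCT CCC GCG GGA TTG CGT CAT ATC ATA TGA TCT GAA GCA TTT GCC ATG TGA — ATG at 66, stop TGA at 69 → 6 nt.
Frame -1: TCA CAT GGC AAA TGC TTC AGA TCA TAT GAT ATG ACG CAA TCC CGC GGG AGG GTA ATA GAA TTG CCG CTG — no ATG→stop ORF.
Frame -2: CAC ATG GCA AAT GCT TCA GAT CAT ATG ATA TGA CGC AAT CCC GCG GGA GGG TAA TAG AAT TGC CGC TGG — ATG at 5, stop TGA at 32 → 30 nt; ATG at 26, stop TGA at 32 → 9 nt.
Frame -3: ACA TGG CAA ATG CTT CAG ATC ATA TGA TAT GAC GCA ATC CCG CGG GAG GGT AAT AGA ATT GCC GCT GGC — ATG at 12, stop TGA at 27 → 18 nt.
ORFs ≥ 12 nucleotides: frame -2 5–34 (30 nucleotides), frame -3 12–29 (18 nucleotides). Count = 2.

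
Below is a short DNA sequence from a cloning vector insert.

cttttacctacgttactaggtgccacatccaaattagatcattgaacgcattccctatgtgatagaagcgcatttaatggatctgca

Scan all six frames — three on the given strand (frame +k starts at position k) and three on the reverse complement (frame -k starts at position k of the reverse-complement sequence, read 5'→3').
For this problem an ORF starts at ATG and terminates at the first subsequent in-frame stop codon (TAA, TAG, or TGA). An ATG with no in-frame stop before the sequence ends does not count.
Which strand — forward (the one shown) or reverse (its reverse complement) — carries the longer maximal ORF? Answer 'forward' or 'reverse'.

Reverse complement (5'→3'): TGCAGATCCATTAAATGCGCTTCTATCACATAGGGAATGCGTTCAATGATCTAATTTGGATGTGGCACCTAGTAACGTAGGTAAAAG
Frame +1: CTT TTA CCT ACG TTA CTA GGT GCC ACA TCC AAA TTA GAT CAT TGA ACG CAT TCC CTA TGT GAT AGA AGC GCA TTT AAT GGA TCT GCA — no ATG→stop ORF.
Frame +2: TTT TAC CTA CGT TAC TAG GTG CCA CAT CCA AAT TAG ATC ATT GAA CGC ATT CCC TAT GTG ATA GAA GCG CAT TTA ATG GAT CTG — no ATG→stop ORF.
Frame +3: TTT ACC TAC GTT ACT AGG TGC CAC ATC CAA ATT AGA TCA TTG AAC GCA TTC CCT ATG TGA TAG AAG CGC ATT TAA TGG ATC TGC — ATG at 57, stop TGA at 60 → 6 nt.
Frame -1: TGC AGA TCC ATT AAA TGC GCT TCT ATC ACA TAG GGA ATG CGT TCA ATG ATC TAA TTT GGA TGT GGC ACC TAG TAA CGT AGG TAA AAG — ATG at 37, stop TAA at 52 → 18 nt; ATG at 46, stop TAA at 52 → 9 nt.
Frame -2: GCA GAT CCA TTA AAT GCG CTT CTA TCA CAT AGG GAA TGC GTT CAA TGA TCT AAT TTG GAT GTG GCA CCT AGT AAC GTA GGT AAA — no ATG→stop ORF.
Frame -3: CAG ATC CAT TAA ATG CGC TTC TAT CAC ATA GGG AAT GCG TTC AAT GAT CTA ATT TGG ATG TGG CAC CTA GTA ACG TAG GTA AAA — ATG at 15, stop TAG at 78 → 66 nt; ATG at 60, stop TAG at 78 → 21 nt.
Forward-strand max 6 nt; reverse-strand max 66 nt. The reverse strand has the longer ORF.

reverse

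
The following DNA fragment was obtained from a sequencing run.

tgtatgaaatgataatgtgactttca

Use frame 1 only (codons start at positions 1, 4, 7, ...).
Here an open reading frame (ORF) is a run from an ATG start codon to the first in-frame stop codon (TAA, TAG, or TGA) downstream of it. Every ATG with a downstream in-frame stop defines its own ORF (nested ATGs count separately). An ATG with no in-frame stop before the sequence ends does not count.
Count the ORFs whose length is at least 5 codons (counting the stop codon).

Frame 1: TGT ATG AAA TGA TAA TGT GAC TTT — ATG at 4, stop TGA at 10 → 9 nt.
No ORF reaches 5 codons. Count = 0.

0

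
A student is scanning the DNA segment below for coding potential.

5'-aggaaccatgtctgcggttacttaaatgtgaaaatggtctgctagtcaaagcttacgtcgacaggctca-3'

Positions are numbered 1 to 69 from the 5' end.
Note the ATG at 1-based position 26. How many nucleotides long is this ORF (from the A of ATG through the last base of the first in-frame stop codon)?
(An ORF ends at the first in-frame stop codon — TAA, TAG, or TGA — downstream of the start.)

Codons from position 26: ATG (26–28), TGA (29–31).
TGA is the first in-frame stop; ORF spans 26–31, 6 nucleotides.

6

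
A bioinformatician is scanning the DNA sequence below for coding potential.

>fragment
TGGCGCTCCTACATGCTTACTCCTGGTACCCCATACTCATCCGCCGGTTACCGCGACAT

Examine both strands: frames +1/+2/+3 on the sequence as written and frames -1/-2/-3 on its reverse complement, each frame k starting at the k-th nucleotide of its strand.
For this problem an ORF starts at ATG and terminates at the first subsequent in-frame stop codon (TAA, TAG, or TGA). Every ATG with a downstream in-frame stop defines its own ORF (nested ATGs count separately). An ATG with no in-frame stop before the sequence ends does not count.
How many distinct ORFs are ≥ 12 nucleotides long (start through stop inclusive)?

3

Reverse complement (5'→3'): ATGTCGCGGTAACCGGCGGATGAGTATGGGGTACCAGGAGTAAGCATGTAGGAGCGCCA
Frame +1: TGG CGC TCC TAC ATG CTT ACT CCT GGT ACC CCA TAC TCA TCC GCC GGT TAC CGC GAC — no ATG→stop ORF.
Frame +2: GGC GCT CCT ACA TGC TTA CTC CTG GTA CCC CAT ACT CAT CCG CCG GTT ACC GCG ACA — no ATG→stop ORF.
Frame +3: GCG CTC CTA CAT GCT TAC TCC TGG TAC CCC ATA CTC ATC CGC CGG TTA CCG CGA CAT — no ATG→stop ORF.
Frame -1: ATG TCG CGG TAA CCG GCG GAT GAG TAT GGG GTA CCA GGA GTA AGC ATG TAG GAG CGC — ATG at 1, stop TAA at 10 → 12 nt; ATG at 46, stop TAG at 49 → 6 nt.
Frame -2: TGT CGC GGT AAC CGG CGG ATG AGT ATG GGG TAC CAG GAG TAA GCA TGT AGG AGC GCC — ATG at 20, stop TAA at 41 → 24 nt; ATG at 26, stop TAA at 41 → 18 nt.
Frame -3: GTC GCG GTA ACC GGC GGA TGA GTA TGG GGT ACC AGG AGT AAG CAT GTA GGA GCG CCA — no ATG→stop ORF.
ORFs ≥ 12 nucleotides: frame -1 1–12 (12 nucleotides), frame -2 20–43 (24 nucleotides), frame -2 26–43 (18 nucleotides). Count = 3.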